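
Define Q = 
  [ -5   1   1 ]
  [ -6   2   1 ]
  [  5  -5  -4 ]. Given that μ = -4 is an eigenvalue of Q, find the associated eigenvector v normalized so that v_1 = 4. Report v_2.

Q + 4I = [[-1, 1, 1], [-6, 6, 1], [5, -5, 0]].
Solving (Q + 4I)v = 0 gives the eigenspace spanned by (4, 4, 0).
With v_1 = 4, v = (4, 4, 0), so v_2 = 4.

4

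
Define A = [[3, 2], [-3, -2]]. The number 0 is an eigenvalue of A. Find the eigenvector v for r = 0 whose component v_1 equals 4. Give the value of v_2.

-6

A = [[3, 2], [-3, -2]].
Solving (A)v = 0 gives the eigenspace spanned by (4, -6).
With v_1 = 4, v = (4, -6), so v_2 = -6.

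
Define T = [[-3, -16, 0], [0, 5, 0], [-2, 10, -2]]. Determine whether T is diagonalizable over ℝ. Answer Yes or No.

Characteristic polynomial: p(s) = s^3 - 19s - 30 = (s - 5)(s + 2)(s + 3).
All 3 eigenvalues are distinct, so T is diagonalizable.

Yes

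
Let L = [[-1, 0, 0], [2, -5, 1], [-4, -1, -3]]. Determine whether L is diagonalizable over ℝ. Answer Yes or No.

No

Characteristic polynomial: p(μ) = μ^3 + 9μ^2 + 24μ + 16 = (μ + 1)(μ + 4)^2.
μ = -4 has algebraic multiplicity 2; rank(L + 4I) = 2, so geometric multiplicity = 1.
Geometric multiplicity < algebraic multiplicity, so L is not diagonalizable.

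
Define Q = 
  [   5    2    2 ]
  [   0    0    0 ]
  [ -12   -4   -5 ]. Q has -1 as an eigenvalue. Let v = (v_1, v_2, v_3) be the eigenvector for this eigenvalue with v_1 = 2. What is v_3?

-6

Q + 1I = [[6, 2, 2], [0, 1, 0], [-12, -4, -4]].
Solving (Q + 1I)v = 0 gives the eigenspace spanned by (2, 0, -6).
With v_1 = 2, v = (2, 0, -6), so v_3 = -6.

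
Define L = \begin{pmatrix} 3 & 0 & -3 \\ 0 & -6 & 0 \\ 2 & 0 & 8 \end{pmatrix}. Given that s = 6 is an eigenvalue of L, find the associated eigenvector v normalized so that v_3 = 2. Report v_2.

0

L − 6I = [[-3, 0, -3], [0, -12, 0], [2, 0, 2]].
Solving (L − 6I)v = 0 gives the eigenspace spanned by (-2, 0, 2).
With v_3 = 2, v = (-2, 0, 2), so v_2 = 0.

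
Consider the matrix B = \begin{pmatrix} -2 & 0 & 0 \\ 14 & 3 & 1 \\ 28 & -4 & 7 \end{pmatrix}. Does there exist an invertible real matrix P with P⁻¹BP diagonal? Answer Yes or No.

No

Characteristic polynomial: p(s) = s^3 - 8s^2 + 5s + 50 = (s - 5)^2(s + 2).
s = 5 has algebraic multiplicity 2; rank(B − 5I) = 2, so geometric multiplicity = 1.
Geometric multiplicity < algebraic multiplicity, so B is not diagonalizable.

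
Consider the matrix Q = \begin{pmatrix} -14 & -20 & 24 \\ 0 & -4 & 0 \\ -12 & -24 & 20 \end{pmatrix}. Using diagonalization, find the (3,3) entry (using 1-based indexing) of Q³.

512

Characteristic polynomial: r^3 - 2r^2 - 16r + 32 = (r - 4)(r - 2)(r + 4), so the eigenvalues are -4, 2, 4.
r=2: eigenvector (3, 0, 2).
r=-4: eigenvector (-2, 1, 0).
r=4: eigenvector (4, 0, 3).
P = [[3, -2, 4], [0, 1, 0], [2, 0, 3]], D = diag(2, -4, 4), P⁻¹ = [[3, 6, -4], [0, 1, 0], [-2, -4, 3]].
Q³ = P·diag(8, -64, 64)·P⁻¹ = [[-440, -752, 672], [0, -64, 0], [-336, -672, 512]].
The requested entry is 512.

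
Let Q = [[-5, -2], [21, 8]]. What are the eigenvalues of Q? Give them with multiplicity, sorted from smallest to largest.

Characteristic polynomial: p(t) = t^2 - 3t + 2 = (t - 2)(t - 1).
Roots (with multiplicity): 1, 2.

1, 2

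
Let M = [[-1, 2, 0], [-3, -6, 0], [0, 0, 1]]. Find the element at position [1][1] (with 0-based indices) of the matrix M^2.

30

Characteristic polynomial: μ^3 + 6μ^2 + 5μ - 12 = (μ - 1)(μ + 3)(μ + 4), so the eigenvalues are -4, -3, 1.
μ=-3: eigenvector (1, -1, 0).
μ=-4: eigenvector (-2, 3, 0).
μ=1: eigenvector (0, 0, 1).
P = [[1, -2, 0], [-1, 3, 0], [0, 0, 1]], D = diag(-3, -4, 1), P⁻¹ = [[3, 2, 0], [1, 1, 0], [0, 0, 1]].
M² = P·diag(9, 16, 1)·P⁻¹ = [[-5, -14, 0], [21, 30, 0], [0, 0, 1]].
The requested entry is 30.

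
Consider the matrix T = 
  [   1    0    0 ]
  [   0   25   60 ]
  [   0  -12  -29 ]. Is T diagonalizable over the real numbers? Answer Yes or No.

Yes

Characteristic polynomial: p(r) = r^3 + 3r^2 - 9r + 5 = (r - 1)^2(r + 5).
r = 1 has algebraic multiplicity 2; rank(T − 1I) = 1, so geometric multiplicity = 2.
Every eigenvalue has geometric = algebraic multiplicity, so T is diagonalizable.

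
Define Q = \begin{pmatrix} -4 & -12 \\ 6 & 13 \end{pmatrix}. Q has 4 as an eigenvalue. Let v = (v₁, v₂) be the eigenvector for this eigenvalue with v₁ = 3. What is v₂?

Q − 4I = [[-8, -12], [6, 9]].
Solving (Q − 4I)v = 0 gives the eigenspace spanned by (3, -2).
With v₁ = 3, v = (3, -2), so v₂ = -2.

-2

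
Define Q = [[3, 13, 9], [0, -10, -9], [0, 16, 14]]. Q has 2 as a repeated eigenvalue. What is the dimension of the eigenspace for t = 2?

1

Q − 2I = [[1, 13, 9], [0, -12, -9], [0, 16, 12]].
This matrix has rank 2, so its null space has dimension 3 − 2 = 1.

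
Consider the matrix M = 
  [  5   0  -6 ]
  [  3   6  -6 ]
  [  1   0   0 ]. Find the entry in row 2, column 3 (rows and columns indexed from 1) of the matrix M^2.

-54

Characteristic polynomial: r^3 - 11r^2 + 36r - 36 = (r - 6)(r - 3)(r - 2), so the eigenvalues are 2, 3, 6.
r=3: eigenvector (3, -1, 1).
r=6: eigenvector (0, 1, 0).
r=2: eigenvector (2, 0, 1).
P = [[3, 0, 2], [-1, 1, 0], [1, 0, 1]], D = diag(3, 6, 2), P⁻¹ = [[1, 0, -2], [1, 1, -2], [-1, 0, 3]].
M² = P·diag(9, 36, 4)·P⁻¹ = [[19, 0, -30], [27, 36, -54], [5, 0, -6]].
The requested entry is -54.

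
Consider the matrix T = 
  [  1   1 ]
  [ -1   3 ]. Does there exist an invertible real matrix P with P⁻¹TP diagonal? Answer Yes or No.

Characteristic polynomial: p(r) = r^2 - 4r + 4 = (r - 2)^2.
r = 2 has algebraic multiplicity 2; rank(T − 2I) = 1, so geometric multiplicity = 1.
Geometric multiplicity < algebraic multiplicity, so T is not diagonalizable.

No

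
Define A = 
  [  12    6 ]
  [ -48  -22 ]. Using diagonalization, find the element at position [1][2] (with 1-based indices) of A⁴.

-3120

Characteristic polynomial: μ^2 + 10μ + 24 = (μ + 4)(μ + 6), so the eigenvalues are -6, -4.
μ=-4: eigenvector (3, -8).
μ=-6: eigenvector (1, -3).
P = [[3, 1], [-8, -3]], D = diag(-4, -6), P⁻¹ = [[3, 1], [-8, -3]].
A⁴ = P·diag(256, 1296)·P⁻¹ = [[-8064, -3120], [24960, 9616]].
The requested entry is -3120.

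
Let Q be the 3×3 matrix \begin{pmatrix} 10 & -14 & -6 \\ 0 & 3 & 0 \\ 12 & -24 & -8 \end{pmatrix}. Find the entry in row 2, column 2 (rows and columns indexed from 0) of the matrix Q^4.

Characteristic polynomial: λ^3 - 5λ^2 - 2λ + 24 = (λ - 4)(λ - 3)(λ + 2), so the eigenvalues are -2, 3, 4.
λ=4: eigenvector (-1, 0, -1).
λ=3: eigenvector (2, 1, 0).
λ=-2: eigenvector (1, 0, 2).
P = [[-1, 2, 1], [0, 1, 0], [-1, 0, 2]], D = diag(4, 3, -2), P⁻¹ = [[-2, 4, 1], [0, 1, 0], [-1, 2, 1]].
Q⁴ = P·diag(256, 81, 16)·P⁻¹ = [[496, -830, -240], [0, 81, 0], [480, -960, -224]].
The requested entry is -224.

-224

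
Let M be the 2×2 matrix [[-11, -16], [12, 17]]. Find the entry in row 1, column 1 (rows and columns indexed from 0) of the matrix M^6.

Characteristic polynomial: t^2 - 6t + 5 = (t - 5)(t - 1), so the eigenvalues are 1, 5.
t=1: eigenvector (4, -3).
t=5: eigenvector (-1, 1).
P = [[4, -1], [-3, 1]], D = diag(1, 5), P⁻¹ = [[1, 1], [3, 4]].
M⁶ = P·diag(1, 15625)·P⁻¹ = [[-46871, -62496], [46872, 62497]].
The requested entry is 62497.

62497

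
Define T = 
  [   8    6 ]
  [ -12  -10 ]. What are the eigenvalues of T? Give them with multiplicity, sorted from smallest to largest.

Characteristic polynomial: p(λ) = λ^2 + 2λ - 8 = (λ - 2)(λ + 4).
Roots (with multiplicity): -4, 2.

-4, 2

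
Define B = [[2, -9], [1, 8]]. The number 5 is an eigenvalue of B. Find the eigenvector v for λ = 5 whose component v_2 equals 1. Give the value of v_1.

-3

B − 5I = [[-3, -9], [1, 3]].
Solving (B − 5I)v = 0 gives the eigenspace spanned by (-3, 1).
With v_2 = 1, v = (-3, 1), so v_1 = -3.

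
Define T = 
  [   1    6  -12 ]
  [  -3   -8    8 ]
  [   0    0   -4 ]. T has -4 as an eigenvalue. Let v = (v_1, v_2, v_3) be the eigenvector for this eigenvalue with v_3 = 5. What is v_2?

10

T + 4I = [[5, 6, -12], [-3, -4, 8], [0, 0, 0]].
Solving (T + 4I)v = 0 gives the eigenspace spanned by (0, 10, 5).
With v_3 = 5, v = (0, 10, 5), so v_2 = 10.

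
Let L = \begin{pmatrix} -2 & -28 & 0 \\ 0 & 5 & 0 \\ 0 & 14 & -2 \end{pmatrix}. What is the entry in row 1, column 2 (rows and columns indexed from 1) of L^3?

-532

Characteristic polynomial: λ^3 - λ^2 - 16λ - 20 = (λ - 5)(λ + 2)^2, so the eigenvalues are -2, -2, 5.
λ=-2: eigenvector (1, 0, 0).
λ=5: eigenvector (-4, 1, 2).
λ=-2: eigenvector (-2, 0, 1).
P = [[1, -4, -2], [0, 1, 0], [0, 2, 1]], D = diag(-2, 5, -2), P⁻¹ = [[1, 0, 2], [0, 1, 0], [0, -2, 1]].
L³ = P·diag(-8, 125, -8)·P⁻¹ = [[-8, -532, 0], [0, 125, 0], [0, 266, -8]].
The requested entry is -532.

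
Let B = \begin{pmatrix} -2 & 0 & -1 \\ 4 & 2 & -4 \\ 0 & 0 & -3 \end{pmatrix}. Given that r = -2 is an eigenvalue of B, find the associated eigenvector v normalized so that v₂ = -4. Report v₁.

B + 2I = [[0, 0, -1], [4, 4, -4], [0, 0, -1]].
Solving (B + 2I)v = 0 gives the eigenspace spanned by (4, -4, 0).
With v₂ = -4, v = (4, -4, 0), so v₁ = 4.

4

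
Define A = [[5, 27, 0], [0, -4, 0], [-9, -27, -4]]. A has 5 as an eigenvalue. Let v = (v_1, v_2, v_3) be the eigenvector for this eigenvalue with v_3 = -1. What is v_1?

1

A − 5I = [[0, 27, 0], [0, -9, 0], [-9, -27, -9]].
Solving (A − 5I)v = 0 gives the eigenspace spanned by (1, 0, -1).
With v_3 = -1, v = (1, 0, -1), so v_1 = 1.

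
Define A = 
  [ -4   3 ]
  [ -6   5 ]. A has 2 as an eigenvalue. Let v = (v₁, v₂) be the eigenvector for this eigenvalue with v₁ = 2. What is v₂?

A − 2I = [[-6, 3], [-6, 3]].
Solving (A − 2I)v = 0 gives the eigenspace spanned by (2, 4).
With v₁ = 2, v = (2, 4), so v₂ = 4.

4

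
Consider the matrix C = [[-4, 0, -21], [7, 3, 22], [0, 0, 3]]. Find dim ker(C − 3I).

1

C − 3I = [[-7, 0, -21], [7, 0, 22], [0, 0, 0]].
This matrix has rank 2, so its null space has dimension 3 − 2 = 1.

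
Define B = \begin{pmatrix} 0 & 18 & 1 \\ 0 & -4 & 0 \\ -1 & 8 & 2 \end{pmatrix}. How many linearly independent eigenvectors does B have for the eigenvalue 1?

B − 1I = [[-1, 18, 1], [0, -5, 0], [-1, 8, 1]].
This matrix has rank 2, so its null space has dimension 3 − 2 = 1.

1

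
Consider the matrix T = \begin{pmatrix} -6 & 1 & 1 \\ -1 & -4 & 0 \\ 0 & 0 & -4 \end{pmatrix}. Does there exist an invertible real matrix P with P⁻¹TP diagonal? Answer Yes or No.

No

Characteristic polynomial: p(μ) = μ^3 + 14μ^2 + 65μ + 100 = (μ + 4)(μ + 5)^2.
μ = -5 has algebraic multiplicity 2; rank(T + 5I) = 2, so geometric multiplicity = 1.
Geometric multiplicity < algebraic multiplicity, so T is not diagonalizable.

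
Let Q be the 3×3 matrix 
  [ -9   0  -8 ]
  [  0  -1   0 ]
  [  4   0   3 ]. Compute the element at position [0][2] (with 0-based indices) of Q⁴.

1248

Characteristic polynomial: μ^3 + 7μ^2 + 11μ + 5 = (μ + 1)^2(μ + 5), so the eigenvalues are -5, -1, -1.
μ=-1: eigenvector (0, 1, 0).
μ=-5: eigenvector (2, 0, -1).
μ=-1: eigenvector (-1, 0, 1).
P = [[0, 2, -1], [1, 0, 0], [0, -1, 1]], D = diag(-1, -5, -1), P⁻¹ = [[0, 1, 0], [1, 0, 1], [1, 0, 2]].
Q⁴ = P·diag(1, 625, 1)·P⁻¹ = [[1249, 0, 1248], [0, 1, 0], [-624, 0, -623]].
The requested entry is 1248.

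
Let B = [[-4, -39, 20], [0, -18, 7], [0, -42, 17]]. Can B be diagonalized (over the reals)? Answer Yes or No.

Characteristic polynomial: p(r) = r^3 + 5r^2 - 8r - 48 = (r - 3)(r + 4)^2.
r = -4 has algebraic multiplicity 2; rank(B + 4I) = 2, so geometric multiplicity = 1.
Geometric multiplicity < algebraic multiplicity, so B is not diagonalizable.

No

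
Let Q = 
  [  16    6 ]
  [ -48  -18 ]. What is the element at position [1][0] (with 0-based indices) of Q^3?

-192

Characteristic polynomial: μ^2 + 2μ = μ(μ + 2), so the eigenvalues are -2, 0.
μ=0: eigenvector (3, -8).
μ=-2: eigenvector (-1, 3).
P = [[3, -1], [-8, 3]], D = diag(0, -2), P⁻¹ = [[3, 1], [8, 3]].
Q³ = P·diag(0, -8)·P⁻¹ = [[64, 24], [-192, -72]].
The requested entry is -192.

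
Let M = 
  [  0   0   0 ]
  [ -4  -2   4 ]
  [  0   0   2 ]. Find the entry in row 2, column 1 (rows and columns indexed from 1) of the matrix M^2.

Characteristic polynomial: r^3 - 4r = r(r - 2)(r + 2), so the eigenvalues are -2, 0, 2.
r=0: eigenvector (1, -2, 0).
r=2: eigenvector (0, 1, 1).
r=-2: eigenvector (0, 1, 0).
P = [[1, 0, 0], [-2, 1, 1], [0, 1, 0]], D = diag(0, 2, -2), P⁻¹ = [[1, 0, 0], [0, 0, 1], [2, 1, -1]].
M² = P·diag(0, 4, 4)·P⁻¹ = [[0, 0, 0], [8, 4, 0], [0, 0, 4]].
The requested entry is 8.

8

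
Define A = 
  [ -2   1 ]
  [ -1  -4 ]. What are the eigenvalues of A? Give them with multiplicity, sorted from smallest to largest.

Characteristic polynomial: p(r) = r^2 + 6r + 9 = (r + 3)^2.
Roots (with multiplicity): -3, -3.

-3, -3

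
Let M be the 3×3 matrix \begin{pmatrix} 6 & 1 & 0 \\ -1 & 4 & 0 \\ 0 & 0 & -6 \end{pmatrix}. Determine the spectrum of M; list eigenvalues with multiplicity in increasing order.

-6, 5, 5

Characteristic polynomial: p(s) = s^3 - 4s^2 - 35s + 150 = (s - 5)^2(s + 6).
Roots (with multiplicity): -6, 5, 5.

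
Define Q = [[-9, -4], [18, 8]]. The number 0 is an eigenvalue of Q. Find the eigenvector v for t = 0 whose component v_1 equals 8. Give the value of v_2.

-18

Q = [[-9, -4], [18, 8]].
Solving (Q)v = 0 gives the eigenspace spanned by (8, -18).
With v_1 = 8, v = (8, -18), so v_2 = -18.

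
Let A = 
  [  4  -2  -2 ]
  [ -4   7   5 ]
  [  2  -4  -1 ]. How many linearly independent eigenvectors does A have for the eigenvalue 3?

A − 3I = [[1, -2, -2], [-4, 4, 5], [2, -4, -4]].
This matrix has rank 2, so its null space has dimension 3 − 2 = 1.

1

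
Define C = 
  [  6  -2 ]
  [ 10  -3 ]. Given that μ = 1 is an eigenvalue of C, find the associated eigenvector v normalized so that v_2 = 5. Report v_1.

C − 1I = [[5, -2], [10, -4]].
Solving (C − 1I)v = 0 gives the eigenspace spanned by (2, 5).
With v_2 = 5, v = (2, 5), so v_1 = 2.

2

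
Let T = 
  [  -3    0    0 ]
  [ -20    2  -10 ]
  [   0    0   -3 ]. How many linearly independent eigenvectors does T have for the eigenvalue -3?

T + 3I = [[0, 0, 0], [-20, 5, -10], [0, 0, 0]].
This matrix has rank 1, so its null space has dimension 3 − 1 = 2.

2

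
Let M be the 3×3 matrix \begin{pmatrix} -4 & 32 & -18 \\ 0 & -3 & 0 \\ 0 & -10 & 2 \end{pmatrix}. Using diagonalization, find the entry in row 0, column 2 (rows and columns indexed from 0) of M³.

Characteristic polynomial: s^3 + 5s^2 - 2s - 24 = (s - 2)(s + 3)(s + 4), so the eigenvalues are -4, -3, 2.
s=-4: eigenvector (1, 0, 0).
s=-3: eigenvector (-4, 1, 2).
s=2: eigenvector (-3, 0, 1).
P = [[1, -4, -3], [0, 1, 0], [0, 2, 1]], D = diag(-4, -3, 2), P⁻¹ = [[1, -2, 3], [0, 1, 0], [0, -2, 1]].
M³ = P·diag(-64, -27, 8)·P⁻¹ = [[-64, 284, -216], [0, -27, 0], [0, -70, 8]].
The requested entry is -216.

-216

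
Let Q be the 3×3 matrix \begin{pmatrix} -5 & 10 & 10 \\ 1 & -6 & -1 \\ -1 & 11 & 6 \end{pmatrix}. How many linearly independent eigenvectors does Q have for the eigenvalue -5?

Q + 5I = [[0, 10, 10], [1, -1, -1], [-1, 11, 11]].
This matrix has rank 2, so its null space has dimension 3 − 2 = 1.

1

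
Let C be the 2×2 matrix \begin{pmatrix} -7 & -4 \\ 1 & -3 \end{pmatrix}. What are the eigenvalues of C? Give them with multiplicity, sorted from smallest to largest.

-5, -5

Characteristic polynomial: p(s) = s^2 + 10s + 25 = (s + 5)^2.
Roots (with multiplicity): -5, -5.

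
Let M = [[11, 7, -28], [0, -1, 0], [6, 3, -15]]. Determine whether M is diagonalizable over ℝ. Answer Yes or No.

No

Characteristic polynomial: p(λ) = λ^3 + 5λ^2 + 7λ + 3 = (λ + 1)^2(λ + 3).
λ = -1 has algebraic multiplicity 2; rank(M + 1I) = 2, so geometric multiplicity = 1.
Geometric multiplicity < algebraic multiplicity, so M is not diagonalizable.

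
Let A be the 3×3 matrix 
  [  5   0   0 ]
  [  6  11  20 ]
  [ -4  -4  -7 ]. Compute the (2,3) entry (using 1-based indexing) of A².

80

Characteristic polynomial: r^3 - 9r^2 + 23r - 15 = (r - 5)(r - 3)(r - 1), so the eigenvalues are 1, 3, 5.
r=5: eigenvector (1, -1, 0).
r=3: eigenvector (0, 5, -2).
r=1: eigenvector (0, -2, 1).
P = [[1, 0, 0], [-1, 5, -2], [0, -2, 1]], D = diag(5, 3, 1), P⁻¹ = [[1, 0, 0], [1, 1, 2], [2, 2, 5]].
A² = P·diag(25, 9, 1)·P⁻¹ = [[25, 0, 0], [16, 41, 80], [-16, -16, -31]].
The requested entry is 80.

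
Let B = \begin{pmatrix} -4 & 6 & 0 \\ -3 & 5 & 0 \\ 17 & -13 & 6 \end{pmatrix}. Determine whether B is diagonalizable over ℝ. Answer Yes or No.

Characteristic polynomial: p(λ) = λ^3 - 7λ^2 + 4λ + 12 = (λ - 6)(λ - 2)(λ + 1).
All 3 eigenvalues are distinct, so B is diagonalizable.

Yes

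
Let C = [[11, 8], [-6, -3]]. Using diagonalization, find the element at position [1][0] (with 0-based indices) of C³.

-294

Characteristic polynomial: r^2 - 8r + 15 = (r - 5)(r - 3), so the eigenvalues are 3, 5.
r=5: eigenvector (4, -3).
r=3: eigenvector (-1, 1).
P = [[4, -1], [-3, 1]], D = diag(5, 3), P⁻¹ = [[1, 1], [3, 4]].
C³ = P·diag(125, 27)·P⁻¹ = [[419, 392], [-294, -267]].
The requested entry is -294.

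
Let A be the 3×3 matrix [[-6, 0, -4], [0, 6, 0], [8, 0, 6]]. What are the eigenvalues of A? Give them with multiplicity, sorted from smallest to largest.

-2, 2, 6

Characteristic polynomial: p(λ) = λ^3 - 6λ^2 - 4λ + 24 = (λ - 6)(λ - 2)(λ + 2).
Roots (with multiplicity): -2, 2, 6.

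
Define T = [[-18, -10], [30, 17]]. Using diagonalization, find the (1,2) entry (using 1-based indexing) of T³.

-70

Characteristic polynomial: μ^2 + μ - 6 = (μ - 2)(μ + 3), so the eigenvalues are -3, 2.
μ=-3: eigenvector (2, -3).
μ=2: eigenvector (1, -2).
P = [[2, 1], [-3, -2]], D = diag(-3, 2), P⁻¹ = [[2, 1], [-3, -2]].
T³ = P·diag(-27, 8)·P⁻¹ = [[-132, -70], [210, 113]].
The requested entry is -70.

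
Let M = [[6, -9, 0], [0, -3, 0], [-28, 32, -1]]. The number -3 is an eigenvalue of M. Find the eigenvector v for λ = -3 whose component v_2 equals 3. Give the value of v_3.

-6

M + 3I = [[9, -9, 0], [0, 0, 0], [-28, 32, 2]].
Solving (M + 3I)v = 0 gives the eigenspace spanned by (3, 3, -6).
With v_2 = 3, v = (3, 3, -6), so v_3 = -6.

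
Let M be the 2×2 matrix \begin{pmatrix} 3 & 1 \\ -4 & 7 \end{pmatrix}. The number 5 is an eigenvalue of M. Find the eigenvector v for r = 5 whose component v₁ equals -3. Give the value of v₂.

-6

M − 5I = [[-2, 1], [-4, 2]].
Solving (M − 5I)v = 0 gives the eigenspace spanned by (-3, -6).
With v₁ = -3, v = (-3, -6), so v₂ = -6.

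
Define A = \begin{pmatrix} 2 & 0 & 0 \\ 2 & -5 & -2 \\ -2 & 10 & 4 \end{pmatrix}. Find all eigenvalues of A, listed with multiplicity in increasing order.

Characteristic polynomial: p(μ) = μ^3 - μ^2 - 2μ = μ(μ - 2)(μ + 1).
Roots (with multiplicity): -1, 0, 2.

-1, 0, 2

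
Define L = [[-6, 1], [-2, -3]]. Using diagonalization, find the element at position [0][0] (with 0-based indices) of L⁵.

Characteristic polynomial: t^2 + 9t + 20 = (t + 4)(t + 5), so the eigenvalues are -5, -4.
t=-4: eigenvector (-1, -2).
t=-5: eigenvector (1, 1).
P = [[-1, 1], [-2, 1]], D = diag(-4, -5), P⁻¹ = [[1, -1], [2, -1]].
L⁵ = P·diag(-1024, -3125)·P⁻¹ = [[-5226, 2101], [-4202, 1077]].
The requested entry is -5226.

-5226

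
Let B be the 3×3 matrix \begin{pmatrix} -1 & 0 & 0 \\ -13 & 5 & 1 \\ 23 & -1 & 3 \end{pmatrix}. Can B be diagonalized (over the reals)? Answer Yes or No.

No

Characteristic polynomial: p(r) = r^3 - 7r^2 + 8r + 16 = (r - 4)^2(r + 1).
r = 4 has algebraic multiplicity 2; rank(B − 4I) = 2, so geometric multiplicity = 1.
Geometric multiplicity < algebraic multiplicity, so B is not diagonalizable.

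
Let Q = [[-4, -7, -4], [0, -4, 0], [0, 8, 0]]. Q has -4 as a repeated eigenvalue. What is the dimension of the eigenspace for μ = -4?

1

Q + 4I = [[0, -7, -4], [0, 0, 0], [0, 8, 4]].
This matrix has rank 2, so its null space has dimension 3 − 2 = 1.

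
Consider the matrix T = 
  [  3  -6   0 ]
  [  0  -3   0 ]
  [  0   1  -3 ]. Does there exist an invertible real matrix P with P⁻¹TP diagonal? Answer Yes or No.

Characteristic polynomial: p(s) = s^3 + 3s^2 - 9s - 27 = (s - 3)(s + 3)^2.
s = -3 has algebraic multiplicity 2; rank(T + 3I) = 2, so geometric multiplicity = 1.
Geometric multiplicity < algebraic multiplicity, so T is not diagonalizable.

No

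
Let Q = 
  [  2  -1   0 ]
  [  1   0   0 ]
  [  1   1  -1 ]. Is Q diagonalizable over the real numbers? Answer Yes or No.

Characteristic polynomial: p(t) = t^3 - t^2 - t + 1 = (t - 1)^2(t + 1).
t = 1 has algebraic multiplicity 2; rank(Q − 1I) = 2, so geometric multiplicity = 1.
Geometric multiplicity < algebraic multiplicity, so Q is not diagonalizable.

No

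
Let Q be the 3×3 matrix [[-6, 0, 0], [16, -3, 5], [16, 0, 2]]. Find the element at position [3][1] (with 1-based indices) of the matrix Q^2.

-64

Characteristic polynomial: r^3 + 7r^2 - 36 = (r - 2)(r + 3)(r + 6), so the eigenvalues are -6, -3, 2.
r=-6: eigenvector (1, -2, -2).
r=-3: eigenvector (0, 1, 0).
r=2: eigenvector (0, 1, 1).
P = [[1, 0, 0], [-2, 1, 1], [-2, 0, 1]], D = diag(-6, -3, 2), P⁻¹ = [[1, 0, 0], [0, 1, -1], [2, 0, 1]].
Q² = P·diag(36, 9, 4)·P⁻¹ = [[36, 0, 0], [-64, 9, -5], [-64, 0, 4]].
The requested entry is -64.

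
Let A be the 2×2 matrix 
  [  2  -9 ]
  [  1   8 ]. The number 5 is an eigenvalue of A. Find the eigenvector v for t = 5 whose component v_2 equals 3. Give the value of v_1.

-9

A − 5I = [[-3, -9], [1, 3]].
Solving (A − 5I)v = 0 gives the eigenspace spanned by (-9, 3).
With v_2 = 3, v = (-9, 3), so v_1 = -9.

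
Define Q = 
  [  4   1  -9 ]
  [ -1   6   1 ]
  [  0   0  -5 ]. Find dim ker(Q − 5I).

1

Q − 5I = [[-1, 1, -9], [-1, 1, 1], [0, 0, -10]].
This matrix has rank 2, so its null space has dimension 3 − 2 = 1.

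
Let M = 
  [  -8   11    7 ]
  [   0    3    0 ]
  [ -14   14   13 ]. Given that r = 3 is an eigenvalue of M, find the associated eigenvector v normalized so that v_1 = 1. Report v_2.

1

M − 3I = [[-11, 11, 7], [0, 0, 0], [-14, 14, 10]].
Solving (M − 3I)v = 0 gives the eigenspace spanned by (1, 1, 0).
With v_1 = 1, v = (1, 1, 0), so v_2 = 1.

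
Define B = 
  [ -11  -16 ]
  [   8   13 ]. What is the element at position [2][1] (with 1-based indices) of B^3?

Characteristic polynomial: r^2 - 2r - 15 = (r - 5)(r + 3), so the eigenvalues are -3, 5.
r=-3: eigenvector (-2, 1).
r=5: eigenvector (-1, 1).
P = [[-2, -1], [1, 1]], D = diag(-3, 5), P⁻¹ = [[-1, -1], [1, 2]].
B³ = P·diag(-27, 125)·P⁻¹ = [[-179, -304], [152, 277]].
The requested entry is 152.

152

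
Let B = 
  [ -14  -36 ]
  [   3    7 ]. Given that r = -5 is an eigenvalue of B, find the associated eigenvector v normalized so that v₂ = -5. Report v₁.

B + 5I = [[-9, -36], [3, 12]].
Solving (B + 5I)v = 0 gives the eigenspace spanned by (20, -5).
With v₂ = -5, v = (20, -5), so v₁ = 20.

20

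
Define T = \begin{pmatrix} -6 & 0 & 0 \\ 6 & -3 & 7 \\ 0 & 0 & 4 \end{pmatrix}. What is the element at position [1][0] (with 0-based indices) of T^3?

378

Characteristic polynomial: μ^3 + 5μ^2 - 18μ - 72 = (μ - 4)(μ + 3)(μ + 6), so the eigenvalues are -6, -3, 4.
μ=-6: eigenvector (1, -2, 0).
μ=4: eigenvector (0, 1, 1).
μ=-3: eigenvector (0, 1, 0).
P = [[1, 0, 0], [-2, 1, 1], [0, 1, 0]], D = diag(-6, 4, -3), P⁻¹ = [[1, 0, 0], [0, 0, 1], [2, 1, -1]].
T³ = P·diag(-216, 64, -27)·P⁻¹ = [[-216, 0, 0], [378, -27, 91], [0, 0, 64]].
The requested entry is 378.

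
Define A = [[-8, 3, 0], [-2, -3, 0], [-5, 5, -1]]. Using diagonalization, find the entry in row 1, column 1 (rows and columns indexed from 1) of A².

58

Characteristic polynomial: λ^3 + 12λ^2 + 41λ + 30 = (λ + 1)(λ + 5)(λ + 6), so the eigenvalues are -6, -5, -1.
λ=-6: eigenvector (3, 2, 1).
λ=-5: eigenvector (1, 1, 0).
λ=-1: eigenvector (0, 0, 1).
P = [[3, 1, 0], [2, 1, 0], [1, 0, 1]], D = diag(-6, -5, -1), P⁻¹ = [[1, -1, 0], [-2, 3, 0], [-1, 1, 1]].
A² = P·diag(36, 25, 1)·P⁻¹ = [[58, -33, 0], [22, 3, 0], [35, -35, 1]].
The requested entry is 58.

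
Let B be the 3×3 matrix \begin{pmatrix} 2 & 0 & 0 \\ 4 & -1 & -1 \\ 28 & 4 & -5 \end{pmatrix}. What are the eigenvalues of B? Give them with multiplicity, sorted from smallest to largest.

-3, -3, 2

Characteristic polynomial: p(s) = s^3 + 4s^2 - 3s - 18 = (s - 2)(s + 3)^2.
Roots (with multiplicity): -3, -3, 2.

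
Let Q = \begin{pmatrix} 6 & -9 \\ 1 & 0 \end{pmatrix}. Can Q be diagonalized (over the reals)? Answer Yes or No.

No

Characteristic polynomial: p(s) = s^2 - 6s + 9 = (s - 3)^2.
s = 3 has algebraic multiplicity 2; rank(Q − 3I) = 1, so geometric multiplicity = 1.
Geometric multiplicity < algebraic multiplicity, so Q is not diagonalizable.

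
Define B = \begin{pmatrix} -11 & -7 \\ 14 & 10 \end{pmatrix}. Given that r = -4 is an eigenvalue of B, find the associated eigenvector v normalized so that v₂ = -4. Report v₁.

B + 4I = [[-7, -7], [14, 14]].
Solving (B + 4I)v = 0 gives the eigenspace spanned by (4, -4).
With v₂ = -4, v = (4, -4), so v₁ = 4.

4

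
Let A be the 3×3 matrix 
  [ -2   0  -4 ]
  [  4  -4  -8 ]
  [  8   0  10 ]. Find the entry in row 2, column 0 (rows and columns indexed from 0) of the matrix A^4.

2560

Characteristic polynomial: μ^3 - 4μ^2 - 20μ + 48 = (μ - 6)(μ - 2)(μ + 4), so the eigenvalues are -4, 2, 6.
μ=2: eigenvector (1, 2, -1).
μ=-4: eigenvector (0, 1, 0).
μ=6: eigenvector (-1, -2, 2).
P = [[1, 0, -1], [2, 1, -2], [-1, 0, 2]], D = diag(2, -4, 6), P⁻¹ = [[2, 0, 1], [-2, 1, 0], [1, 0, 1]].
A⁴ = P·diag(16, 256, 1296)·P⁻¹ = [[-1264, 0, -1280], [-3040, 256, -2560], [2560, 0, 2576]].
The requested entry is 2560.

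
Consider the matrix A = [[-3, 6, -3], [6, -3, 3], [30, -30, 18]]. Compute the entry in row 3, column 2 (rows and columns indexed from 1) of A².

-270

Characteristic polynomial: λ^3 - 12λ^2 + 45λ - 54 = (λ - 6)(λ - 3)^2, so the eigenvalues are 3, 3, 6.
λ=3: eigenvector (1, 0, -2).
λ=3: eigenvector (-1, 1, 4).
λ=6: eigenvector (-1, 1, 5).
P = [[1, -1, -1], [0, 1, 1], [-2, 4, 5]], D = diag(3, 3, 6), P⁻¹ = [[1, 1, 0], [-2, 3, -1], [2, -2, 1]].
A² = P·diag(9, 9, 36)·P⁻¹ = [[-45, 54, -27], [54, -45, 27], [270, -270, 144]].
The requested entry is -270.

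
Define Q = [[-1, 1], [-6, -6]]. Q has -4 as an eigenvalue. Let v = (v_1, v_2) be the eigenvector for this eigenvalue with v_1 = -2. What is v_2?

6

Q + 4I = [[3, 1], [-6, -2]].
Solving (Q + 4I)v = 0 gives the eigenspace spanned by (-2, 6).
With v_1 = -2, v = (-2, 6), so v_2 = 6.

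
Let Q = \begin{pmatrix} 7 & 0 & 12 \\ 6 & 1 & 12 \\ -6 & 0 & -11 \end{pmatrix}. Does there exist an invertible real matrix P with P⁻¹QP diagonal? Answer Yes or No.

Yes

Characteristic polynomial: p(t) = t^3 + 3t^2 - 9t + 5 = (t - 1)^2(t + 5).
t = 1 has algebraic multiplicity 2; rank(Q − 1I) = 1, so geometric multiplicity = 2.
Every eigenvalue has geometric = algebraic multiplicity, so Q is diagonalizable.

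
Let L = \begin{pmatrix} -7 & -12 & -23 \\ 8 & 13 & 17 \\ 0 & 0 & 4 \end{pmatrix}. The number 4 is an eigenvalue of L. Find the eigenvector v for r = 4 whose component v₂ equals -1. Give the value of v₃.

1

L − 4I = [[-11, -12, -23], [8, 9, 17], [0, 0, 0]].
Solving (L − 4I)v = 0 gives the eigenspace spanned by (-1, -1, 1).
With v₂ = -1, v = (-1, -1, 1), so v₃ = 1.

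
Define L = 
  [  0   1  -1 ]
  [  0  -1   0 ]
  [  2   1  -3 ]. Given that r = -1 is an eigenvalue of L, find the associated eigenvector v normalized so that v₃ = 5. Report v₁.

5

L + 1I = [[1, 1, -1], [0, 0, 0], [2, 1, -2]].
Solving (L + 1I)v = 0 gives the eigenspace spanned by (5, 0, 5).
With v₃ = 5, v = (5, 0, 5), so v₁ = 5.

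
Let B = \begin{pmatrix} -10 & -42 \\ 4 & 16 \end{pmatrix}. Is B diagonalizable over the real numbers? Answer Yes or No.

Characteristic polynomial: p(s) = s^2 - 6s + 8 = (s - 4)(s - 2).
All 2 eigenvalues are distinct, so B is diagonalizable.

Yes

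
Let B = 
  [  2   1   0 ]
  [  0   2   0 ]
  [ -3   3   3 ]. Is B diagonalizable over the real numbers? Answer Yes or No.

No

Characteristic polynomial: p(μ) = μ^3 - 7μ^2 + 16μ - 12 = (μ - 3)(μ - 2)^2.
μ = 2 has algebraic multiplicity 2; rank(B − 2I) = 2, so geometric multiplicity = 1.
Geometric multiplicity < algebraic multiplicity, so B is not diagonalizable.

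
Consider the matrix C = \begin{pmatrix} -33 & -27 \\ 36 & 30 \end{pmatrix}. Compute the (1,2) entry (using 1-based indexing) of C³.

Characteristic polynomial: t^2 + 3t - 18 = (t - 3)(t + 6), so the eigenvalues are -6, 3.
t=3: eigenvector (-3, 4).
t=-6: eigenvector (1, -1).
P = [[-3, 1], [4, -1]], D = diag(3, -6), P⁻¹ = [[1, 1], [4, 3]].
C³ = P·diag(27, -216)·P⁻¹ = [[-945, -729], [972, 756]].
The requested entry is -729.

-729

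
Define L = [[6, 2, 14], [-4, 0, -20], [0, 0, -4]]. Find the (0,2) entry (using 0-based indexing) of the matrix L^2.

-12

Characteristic polynomial: t^3 - 2t^2 - 16t + 32 = (t - 4)(t - 2)(t + 4), so the eigenvalues are -4, 2, 4.
t=4: eigenvector (1, -1, 0).
t=2: eigenvector (-1, 2, 0).
t=-4: eigenvector (-2, 3, 1).
P = [[1, -1, -2], [-1, 2, 3], [0, 0, 1]], D = diag(4, 2, -4), P⁻¹ = [[2, 1, 1], [1, 1, -1], [0, 0, 1]].
L² = P·diag(16, 4, 16)·P⁻¹ = [[28, 12, -12], [-24, -8, 24], [0, 0, 16]].
The requested entry is -12.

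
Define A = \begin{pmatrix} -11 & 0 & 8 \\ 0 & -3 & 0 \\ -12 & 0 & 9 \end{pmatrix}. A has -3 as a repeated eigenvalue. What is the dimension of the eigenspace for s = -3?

A + 3I = [[-8, 0, 8], [0, 0, 0], [-12, 0, 12]].
This matrix has rank 1, so its null space has dimension 3 − 1 = 2.

2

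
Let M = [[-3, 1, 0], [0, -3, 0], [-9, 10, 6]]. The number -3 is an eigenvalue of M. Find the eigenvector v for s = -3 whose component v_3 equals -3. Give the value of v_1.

M + 3I = [[0, 1, 0], [0, 0, 0], [-9, 10, 9]].
Solving (M + 3I)v = 0 gives the eigenspace spanned by (-3, 0, -3).
With v_3 = -3, v = (-3, 0, -3), so v_1 = -3.

-3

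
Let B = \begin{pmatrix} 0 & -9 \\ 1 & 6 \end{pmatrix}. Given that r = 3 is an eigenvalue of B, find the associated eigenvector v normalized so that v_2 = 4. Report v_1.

B − 3I = [[-3, -9], [1, 3]].
Solving (B − 3I)v = 0 gives the eigenspace spanned by (-12, 4).
With v_2 = 4, v = (-12, 4), so v_1 = -12.

-12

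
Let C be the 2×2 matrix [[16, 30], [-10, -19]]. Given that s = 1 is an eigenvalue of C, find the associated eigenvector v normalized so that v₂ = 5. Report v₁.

C − 1I = [[15, 30], [-10, -20]].
Solving (C − 1I)v = 0 gives the eigenspace spanned by (-10, 5).
With v₂ = 5, v = (-10, 5), so v₁ = -10.

-10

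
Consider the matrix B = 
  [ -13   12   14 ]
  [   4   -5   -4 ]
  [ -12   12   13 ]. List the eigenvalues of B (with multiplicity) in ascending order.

Characteristic polynomial: p(μ) = μ^3 + 5μ^2 - μ - 5 = (μ - 1)(μ + 1)(μ + 5).
Roots (with multiplicity): -5, -1, 1.

-5, -1, 1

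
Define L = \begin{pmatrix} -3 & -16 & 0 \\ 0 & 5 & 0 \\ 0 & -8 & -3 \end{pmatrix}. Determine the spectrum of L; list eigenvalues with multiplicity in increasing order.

Characteristic polynomial: p(s) = s^3 + s^2 - 21s - 45 = (s - 5)(s + 3)^2.
Roots (with multiplicity): -3, -3, 5.

-3, -3, 5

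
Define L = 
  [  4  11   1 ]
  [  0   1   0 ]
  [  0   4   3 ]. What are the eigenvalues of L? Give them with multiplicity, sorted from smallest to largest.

Characteristic polynomial: p(t) = t^3 - 8t^2 + 19t - 12 = (t - 4)(t - 3)(t - 1).
Roots (with multiplicity): 1, 3, 4.

1, 3, 4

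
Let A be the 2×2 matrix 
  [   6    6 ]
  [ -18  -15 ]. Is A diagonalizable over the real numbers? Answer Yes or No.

Yes

Characteristic polynomial: p(μ) = μ^2 + 9μ + 18 = (μ + 3)(μ + 6).
All 2 eigenvalues are distinct, so A is diagonalizable.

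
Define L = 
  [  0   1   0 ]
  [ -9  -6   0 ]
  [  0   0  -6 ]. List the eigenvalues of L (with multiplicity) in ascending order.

Characteristic polynomial: p(λ) = λ^3 + 12λ^2 + 45λ + 54 = (λ + 3)^2(λ + 6).
Roots (with multiplicity): -6, -3, -3.

-6, -3, -3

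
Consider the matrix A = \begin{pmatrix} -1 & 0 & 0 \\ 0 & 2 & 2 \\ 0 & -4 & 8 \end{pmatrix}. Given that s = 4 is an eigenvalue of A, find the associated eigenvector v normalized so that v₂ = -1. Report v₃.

A − 4I = [[-5, 0, 0], [0, -2, 2], [0, -4, 4]].
Solving (A − 4I)v = 0 gives the eigenspace spanned by (0, -1, -1).
With v₂ = -1, v = (0, -1, -1), so v₃ = -1.

-1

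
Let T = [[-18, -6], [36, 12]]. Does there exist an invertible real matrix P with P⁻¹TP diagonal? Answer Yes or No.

Characteristic polynomial: p(λ) = λ^2 + 6λ = λ(λ + 6).
All 2 eigenvalues are distinct, so T is diagonalizable.

Yes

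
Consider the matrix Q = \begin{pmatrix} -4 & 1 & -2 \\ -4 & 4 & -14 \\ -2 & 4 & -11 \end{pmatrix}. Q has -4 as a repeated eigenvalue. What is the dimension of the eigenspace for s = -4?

1

Q + 4I = [[0, 1, -2], [-4, 8, -14], [-2, 4, -7]].
This matrix has rank 2, so its null space has dimension 3 − 2 = 1.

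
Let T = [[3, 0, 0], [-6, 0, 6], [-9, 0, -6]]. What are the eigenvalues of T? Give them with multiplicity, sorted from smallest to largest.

Characteristic polynomial: p(λ) = λ^3 + 3λ^2 - 18λ = λ(λ - 3)(λ + 6).
Roots (with multiplicity): -6, 0, 3.

-6, 0, 3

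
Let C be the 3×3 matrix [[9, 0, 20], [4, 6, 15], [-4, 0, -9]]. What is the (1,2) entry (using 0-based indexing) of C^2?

35

Characteristic polynomial: μ^3 - 6μ^2 - μ + 6 = (μ - 6)(μ - 1)(μ + 1), so the eigenvalues are -1, 1, 6.
μ=1: eigenvector (5, 2, -2).
μ=6: eigenvector (0, 1, 0).
μ=-1: eigenvector (-2, -1, 1).
P = [[5, 0, -2], [2, 1, -1], [-2, 0, 1]], D = diag(1, 6, -1), P⁻¹ = [[1, 0, 2], [0, 1, 1], [2, 0, 5]].
C² = P·diag(1, 36, 1)·P⁻¹ = [[1, 0, 0], [0, 36, 35], [0, 0, 1]].
The requested entry is 35.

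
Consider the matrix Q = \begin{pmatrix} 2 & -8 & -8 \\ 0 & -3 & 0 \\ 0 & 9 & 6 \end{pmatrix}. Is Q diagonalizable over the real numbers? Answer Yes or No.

Yes

Characteristic polynomial: p(λ) = λ^3 - 5λ^2 - 12λ + 36 = (λ - 6)(λ - 2)(λ + 3).
All 3 eigenvalues are distinct, so Q is diagonalizable.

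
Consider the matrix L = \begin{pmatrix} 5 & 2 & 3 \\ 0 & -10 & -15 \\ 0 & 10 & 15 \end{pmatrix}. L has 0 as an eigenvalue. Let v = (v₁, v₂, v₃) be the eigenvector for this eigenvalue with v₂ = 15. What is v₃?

L = [[5, 2, 3], [0, -10, -15], [0, 10, 15]].
Solving (L)v = 0 gives the eigenspace spanned by (0, 15, -10).
With v₂ = 15, v = (0, 15, -10), so v₃ = -10.

-10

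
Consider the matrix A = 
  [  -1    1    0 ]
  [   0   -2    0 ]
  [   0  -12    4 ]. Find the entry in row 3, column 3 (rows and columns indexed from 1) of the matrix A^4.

Characteristic polynomial: λ^3 - λ^2 - 10λ - 8 = (λ - 4)(λ + 1)(λ + 2), so the eigenvalues are -2, -1, 4.
λ=-2: eigenvector (-1, 1, 2).
λ=-1: eigenvector (1, 0, 0).
λ=4: eigenvector (0, 0, 1).
P = [[-1, 1, 0], [1, 0, 0], [2, 0, 1]], D = diag(-2, -1, 4), P⁻¹ = [[0, 1, 0], [1, 1, 0], [0, -2, 1]].
A⁴ = P·diag(16, 1, 256)·P⁻¹ = [[1, -15, 0], [0, 16, 0], [0, -480, 256]].
The requested entry is 256.

256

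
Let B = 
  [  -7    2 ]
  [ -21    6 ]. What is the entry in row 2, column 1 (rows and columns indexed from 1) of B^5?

Characteristic polynomial: λ^2 + λ = λ(λ + 1), so the eigenvalues are -1, 0.
λ=0: eigenvector (2, 7).
λ=-1: eigenvector (1, 3).
P = [[2, 1], [7, 3]], D = diag(0, -1), P⁻¹ = [[-3, 1], [7, -2]].
B⁵ = P·diag(0, -1)·P⁻¹ = [[-7, 2], [-21, 6]].
The requested entry is -21.

-21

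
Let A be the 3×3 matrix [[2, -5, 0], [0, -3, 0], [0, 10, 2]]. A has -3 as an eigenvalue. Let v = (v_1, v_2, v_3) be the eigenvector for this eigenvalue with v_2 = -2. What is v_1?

A + 3I = [[5, -5, 0], [0, 0, 0], [0, 10, 5]].
Solving (A + 3I)v = 0 gives the eigenspace spanned by (-2, -2, 4).
With v_2 = -2, v = (-2, -2, 4), so v_1 = -2.

-2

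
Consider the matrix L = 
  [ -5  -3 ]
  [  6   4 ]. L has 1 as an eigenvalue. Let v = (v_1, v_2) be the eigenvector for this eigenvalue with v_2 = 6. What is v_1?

L − 1I = [[-6, -3], [6, 3]].
Solving (L − 1I)v = 0 gives the eigenspace spanned by (-3, 6).
With v_2 = 6, v = (-3, 6), so v_1 = -3.

-3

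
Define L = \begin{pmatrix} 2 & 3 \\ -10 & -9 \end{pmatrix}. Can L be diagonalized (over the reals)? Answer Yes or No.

Yes

Characteristic polynomial: p(λ) = λ^2 + 7λ + 12 = (λ + 3)(λ + 4).
All 2 eigenvalues are distinct, so L is diagonalizable.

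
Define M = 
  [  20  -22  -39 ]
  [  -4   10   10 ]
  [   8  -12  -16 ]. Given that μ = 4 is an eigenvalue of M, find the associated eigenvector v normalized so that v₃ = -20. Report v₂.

M − 4I = [[16, -22, -39], [-4, 6, 10], [8, -12, -20]].
Solving (M − 4I)v = 0 gives the eigenspace spanned by (-35, 10, -20).
With v₃ = -20, v = (-35, 10, -20), so v₂ = 10.

10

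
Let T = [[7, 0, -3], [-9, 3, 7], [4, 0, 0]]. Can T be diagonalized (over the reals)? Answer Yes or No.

No

Characteristic polynomial: p(μ) = μ^3 - 10μ^2 + 33μ - 36 = (μ - 4)(μ - 3)^2.
μ = 3 has algebraic multiplicity 2; rank(T − 3I) = 2, so geometric multiplicity = 1.
Geometric multiplicity < algebraic multiplicity, so T is not diagonalizable.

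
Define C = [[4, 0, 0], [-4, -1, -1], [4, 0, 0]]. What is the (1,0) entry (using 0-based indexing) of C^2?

Characteristic polynomial: λ^3 - 3λ^2 - 4λ = λ(λ - 4)(λ + 1), so the eigenvalues are -1, 0, 4.
λ=4: eigenvector (1, -1, 1).
λ=-1: eigenvector (0, 1, 0).
λ=0: eigenvector (0, -1, 1).
P = [[1, 0, 0], [-1, 1, -1], [1, 0, 1]], D = diag(4, -1, 0), P⁻¹ = [[1, 0, 0], [0, 1, 1], [-1, 0, 1]].
C² = P·diag(16, 1, 0)·P⁻¹ = [[16, 0, 0], [-16, 1, 1], [16, 0, 0]].
The requested entry is -16.

-16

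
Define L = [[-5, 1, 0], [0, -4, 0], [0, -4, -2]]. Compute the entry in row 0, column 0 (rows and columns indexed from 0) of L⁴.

625

Characteristic polynomial: r^3 + 11r^2 + 38r + 40 = (r + 2)(r + 4)(r + 5), so the eigenvalues are -5, -4, -2.
r=-5: eigenvector (1, 0, 0).
r=-4: eigenvector (1, 1, 2).
r=-2: eigenvector (0, 0, 1).
P = [[1, 1, 0], [0, 1, 0], [0, 2, 1]], D = diag(-5, -4, -2), P⁻¹ = [[1, -1, 0], [0, 1, 0], [0, -2, 1]].
L⁴ = P·diag(625, 256, 16)·P⁻¹ = [[625, -369, 0], [0, 256, 0], [0, 480, 16]].
The requested entry is 625.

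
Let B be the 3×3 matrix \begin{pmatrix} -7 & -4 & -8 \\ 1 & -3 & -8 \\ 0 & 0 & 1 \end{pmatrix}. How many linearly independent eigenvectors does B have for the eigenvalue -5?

1

B + 5I = [[-2, -4, -8], [1, 2, -8], [0, 0, 6]].
This matrix has rank 2, so its null space has dimension 3 − 2 = 1.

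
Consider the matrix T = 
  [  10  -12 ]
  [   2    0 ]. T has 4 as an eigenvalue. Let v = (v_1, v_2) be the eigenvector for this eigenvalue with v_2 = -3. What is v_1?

-6

T − 4I = [[6, -12], [2, -4]].
Solving (T − 4I)v = 0 gives the eigenspace spanned by (-6, -3).
With v_2 = -3, v = (-6, -3), so v_1 = -6.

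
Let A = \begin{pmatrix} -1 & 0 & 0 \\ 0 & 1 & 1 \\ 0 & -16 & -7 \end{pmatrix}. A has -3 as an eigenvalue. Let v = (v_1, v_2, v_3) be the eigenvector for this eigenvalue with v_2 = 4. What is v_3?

A + 3I = [[2, 0, 0], [0, 4, 1], [0, -16, -4]].
Solving (A + 3I)v = 0 gives the eigenspace spanned by (0, 4, -16).
With v_2 = 4, v = (0, 4, -16), so v_3 = -16.

-16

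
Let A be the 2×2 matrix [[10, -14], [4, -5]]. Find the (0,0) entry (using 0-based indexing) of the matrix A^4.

Characteristic polynomial: t^2 - 5t + 6 = (t - 3)(t - 2), so the eigenvalues are 2, 3.
t=2: eigenvector (-7, -4).
t=3: eigenvector (2, 1).
P = [[-7, 2], [-4, 1]], D = diag(2, 3), P⁻¹ = [[1, -2], [4, -7]].
A⁴ = P·diag(16, 81)·P⁻¹ = [[536, -910], [260, -439]].
The requested entry is 536.

536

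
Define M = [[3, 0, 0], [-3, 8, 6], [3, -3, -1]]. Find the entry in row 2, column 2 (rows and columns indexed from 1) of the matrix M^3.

Characteristic polynomial: t^3 - 10t^2 + 31t - 30 = (t - 5)(t - 3)(t - 2), so the eigenvalues are 2, 3, 5.
t=3: eigenvector (1, -3, 3).
t=5: eigenvector (0, 2, -1).
t=2: eigenvector (0, -1, 1).
P = [[1, 0, 0], [-3, 2, -1], [3, -1, 1]], D = diag(3, 5, 2), P⁻¹ = [[1, 0, 0], [0, 1, 1], [-3, 1, 2]].
M³ = P·diag(27, 125, 8)·P⁻¹ = [[27, 0, 0], [-57, 242, 234], [57, -117, -109]].
The requested entry is 242.

242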